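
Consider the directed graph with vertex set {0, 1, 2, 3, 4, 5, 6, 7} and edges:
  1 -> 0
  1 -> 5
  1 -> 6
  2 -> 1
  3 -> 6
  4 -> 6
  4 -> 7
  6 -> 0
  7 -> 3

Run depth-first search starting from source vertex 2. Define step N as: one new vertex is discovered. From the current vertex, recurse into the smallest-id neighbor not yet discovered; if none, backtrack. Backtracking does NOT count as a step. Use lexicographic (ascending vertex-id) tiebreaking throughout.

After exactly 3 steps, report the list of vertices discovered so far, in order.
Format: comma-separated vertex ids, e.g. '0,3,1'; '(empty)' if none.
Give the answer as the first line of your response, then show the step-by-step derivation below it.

2,1,0

step 1: discover 2; path=2; order=2
step 2: discover 1; path=2>1; order=2,1
step 3: discover 0; path=2>1>0; order=2,1,0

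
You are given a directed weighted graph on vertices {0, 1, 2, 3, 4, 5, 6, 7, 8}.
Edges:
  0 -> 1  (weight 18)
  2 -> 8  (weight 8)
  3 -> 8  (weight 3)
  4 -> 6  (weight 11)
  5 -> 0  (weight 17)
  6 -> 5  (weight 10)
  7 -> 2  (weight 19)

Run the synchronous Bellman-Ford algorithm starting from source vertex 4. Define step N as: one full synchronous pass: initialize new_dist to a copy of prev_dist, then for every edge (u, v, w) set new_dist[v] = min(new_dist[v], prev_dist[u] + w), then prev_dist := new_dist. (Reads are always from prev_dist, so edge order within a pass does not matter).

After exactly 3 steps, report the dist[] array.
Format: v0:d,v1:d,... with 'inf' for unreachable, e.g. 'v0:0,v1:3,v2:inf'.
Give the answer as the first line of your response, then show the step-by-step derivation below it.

v0:38,v1:inf,v2:inf,v3:inf,v4:0,v5:21,v6:11,v7:inf,v8:inf

step 1: dist = v0:inf,v1:inf,v2:inf,v3:inf,v4:0,v5:inf,v6:11,v7:inf,v8:inf
step 2: dist = v0:inf,v1:inf,v2:inf,v3:inf,v4:0,v5:21,v6:11,v7:inf,v8:inf
step 3: dist = v0:38,v1:inf,v2:inf,v3:inf,v4:0,v5:21,v6:11,v7:inf,v8:inf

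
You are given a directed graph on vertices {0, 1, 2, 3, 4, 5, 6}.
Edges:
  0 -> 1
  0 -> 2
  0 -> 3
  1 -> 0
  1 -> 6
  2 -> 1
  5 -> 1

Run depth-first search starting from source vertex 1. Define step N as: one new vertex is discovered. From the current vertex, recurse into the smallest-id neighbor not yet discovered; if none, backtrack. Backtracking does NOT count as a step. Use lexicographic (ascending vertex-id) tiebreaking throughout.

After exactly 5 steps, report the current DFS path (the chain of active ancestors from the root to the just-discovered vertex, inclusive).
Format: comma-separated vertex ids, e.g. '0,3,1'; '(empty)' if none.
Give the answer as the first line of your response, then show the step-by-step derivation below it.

1,6

step 1: discover 1; path=1; order=1
step 2: discover 0; path=1>0; order=1,0
step 3: discover 2; path=1>0>2; order=1,0,2
step 4: discover 3; path=1>0>3; order=1,0,2,3
step 5: discover 6; path=1>6; order=1,0,2,3,6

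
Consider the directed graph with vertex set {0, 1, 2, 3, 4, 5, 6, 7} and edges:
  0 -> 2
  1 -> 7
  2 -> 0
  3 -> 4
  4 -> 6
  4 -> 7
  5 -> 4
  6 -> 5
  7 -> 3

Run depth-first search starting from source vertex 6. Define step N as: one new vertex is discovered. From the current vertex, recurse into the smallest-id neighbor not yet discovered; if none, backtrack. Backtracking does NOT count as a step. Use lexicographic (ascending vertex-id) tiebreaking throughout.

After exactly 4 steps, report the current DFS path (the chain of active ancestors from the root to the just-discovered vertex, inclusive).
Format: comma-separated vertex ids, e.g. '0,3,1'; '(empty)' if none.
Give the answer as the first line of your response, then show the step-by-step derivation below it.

6,5,4,7

step 1: discover 6; path=6; order=6
step 2: discover 5; path=6>5; order=6,5
step 3: discover 4; path=6>5>4; order=6,5,4
step 4: discover 7; path=6>5>4>7; order=6,5,4,7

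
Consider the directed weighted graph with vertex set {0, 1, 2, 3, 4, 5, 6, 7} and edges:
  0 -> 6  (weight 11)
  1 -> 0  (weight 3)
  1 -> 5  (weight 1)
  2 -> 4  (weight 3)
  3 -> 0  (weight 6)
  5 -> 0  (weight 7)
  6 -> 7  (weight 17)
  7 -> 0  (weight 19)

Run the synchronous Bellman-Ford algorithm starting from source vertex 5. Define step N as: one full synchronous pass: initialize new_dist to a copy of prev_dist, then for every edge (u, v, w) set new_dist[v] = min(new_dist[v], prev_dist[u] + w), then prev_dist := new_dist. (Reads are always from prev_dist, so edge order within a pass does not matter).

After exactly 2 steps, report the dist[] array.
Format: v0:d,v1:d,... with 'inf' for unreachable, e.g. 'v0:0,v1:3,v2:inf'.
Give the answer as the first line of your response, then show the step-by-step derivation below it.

v0:7,v1:inf,v2:inf,v3:inf,v4:inf,v5:0,v6:18,v7:inf

step 1: dist = v0:7,v1:inf,v2:inf,v3:inf,v4:inf,v5:0,v6:inf,v7:inf
step 2: dist = v0:7,v1:inf,v2:inf,v3:inf,v4:inf,v5:0,v6:18,v7:inf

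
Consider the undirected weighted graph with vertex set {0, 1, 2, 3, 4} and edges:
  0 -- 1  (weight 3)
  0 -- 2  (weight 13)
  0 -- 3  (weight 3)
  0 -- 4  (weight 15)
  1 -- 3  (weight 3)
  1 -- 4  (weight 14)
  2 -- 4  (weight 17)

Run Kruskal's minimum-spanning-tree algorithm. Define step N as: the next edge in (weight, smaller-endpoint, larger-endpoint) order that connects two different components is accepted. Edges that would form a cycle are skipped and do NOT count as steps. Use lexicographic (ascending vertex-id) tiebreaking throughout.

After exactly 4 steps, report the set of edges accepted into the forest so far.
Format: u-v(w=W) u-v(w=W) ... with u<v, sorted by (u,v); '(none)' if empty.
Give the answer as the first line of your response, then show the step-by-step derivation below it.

0-1(w=3) 0-2(w=13) 0-3(w=3) 1-4(w=14)

step 1: add edge 0-1 (w=3); MST = {0-1(w=3)}
step 2: add edge 0-3 (w=3); MST = {0-1(w=3) 0-3(w=3)}
step 3: add edge 0-2 (w=13); MST = {0-1(w=3) 0-2(w=13) 0-3(w=3)}
step 4: add edge 1-4 (w=14); MST = {0-1(w=3) 0-2(w=13) 0-3(w=3) 1-4(w=14)}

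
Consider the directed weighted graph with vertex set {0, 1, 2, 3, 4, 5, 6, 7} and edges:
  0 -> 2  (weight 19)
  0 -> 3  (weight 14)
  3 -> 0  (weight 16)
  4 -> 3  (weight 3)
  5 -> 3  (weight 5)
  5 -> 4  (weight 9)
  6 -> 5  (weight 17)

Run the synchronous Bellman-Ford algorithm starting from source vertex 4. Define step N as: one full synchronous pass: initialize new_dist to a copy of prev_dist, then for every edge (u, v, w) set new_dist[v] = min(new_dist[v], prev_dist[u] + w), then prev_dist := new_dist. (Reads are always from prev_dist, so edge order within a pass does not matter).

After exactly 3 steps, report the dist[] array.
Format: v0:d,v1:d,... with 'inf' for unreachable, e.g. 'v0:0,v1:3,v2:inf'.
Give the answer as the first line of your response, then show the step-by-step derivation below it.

v0:19,v1:inf,v2:38,v3:3,v4:0,v5:inf,v6:inf,v7:inf

step 1: dist = v0:inf,v1:inf,v2:inf,v3:3,v4:0,v5:inf,v6:inf,v7:inf
step 2: dist = v0:19,v1:inf,v2:inf,v3:3,v4:0,v5:inf,v6:inf,v7:inf
step 3: dist = v0:19,v1:inf,v2:38,v3:3,v4:0,v5:inf,v6:inf,v7:inf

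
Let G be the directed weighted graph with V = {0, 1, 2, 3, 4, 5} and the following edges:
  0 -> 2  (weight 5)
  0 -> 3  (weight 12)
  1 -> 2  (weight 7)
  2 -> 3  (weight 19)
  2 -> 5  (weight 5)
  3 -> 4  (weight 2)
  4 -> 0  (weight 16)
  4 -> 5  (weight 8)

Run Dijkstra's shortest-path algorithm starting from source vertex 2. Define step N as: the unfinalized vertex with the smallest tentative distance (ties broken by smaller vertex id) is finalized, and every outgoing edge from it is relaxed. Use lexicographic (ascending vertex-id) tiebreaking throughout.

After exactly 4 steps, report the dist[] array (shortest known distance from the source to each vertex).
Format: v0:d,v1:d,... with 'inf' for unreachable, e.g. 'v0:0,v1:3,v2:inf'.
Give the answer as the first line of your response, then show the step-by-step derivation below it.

v0:37,v1:inf,v2:0,v3:19,v4:21,v5:5

step 1: dist = v0:inf,v1:inf,v2:0,v3:19,v4:inf,v5:5
step 2: dist = v0:inf,v1:inf,v2:0,v3:19,v4:inf,v5:5
step 3: dist = v0:inf,v1:inf,v2:0,v3:19,v4:21,v5:5
step 4: dist = v0:37,v1:inf,v2:0,v3:19,v4:21,v5:5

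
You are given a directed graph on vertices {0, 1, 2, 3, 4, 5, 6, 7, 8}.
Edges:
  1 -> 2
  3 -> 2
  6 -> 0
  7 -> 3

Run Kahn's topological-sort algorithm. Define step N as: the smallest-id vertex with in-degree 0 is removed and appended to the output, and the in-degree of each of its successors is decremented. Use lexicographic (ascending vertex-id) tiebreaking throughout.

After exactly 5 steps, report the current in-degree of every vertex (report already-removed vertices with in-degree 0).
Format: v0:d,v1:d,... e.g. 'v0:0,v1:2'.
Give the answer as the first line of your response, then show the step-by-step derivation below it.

v0:0,v1:0,v2:1,v3:1,v4:0,v5:0,v6:0,v7:0,v8:0

step 1: output 1; order=[1]; indeg=(1,0,1,1,0,0,0,0,0)
step 2: output 4; order=[1,4]; indeg=(1,0,1,1,0,0,0,0,0)
step 3: output 5; order=[1,4,5]; indeg=(1,0,1,1,0,0,0,0,0)
step 4: output 6; order=[1,4,5,6]; indeg=(0,0,1,1,0,0,0,0,0)
step 5: output 0; order=[1,4,5,6,0]; indeg=(0,0,1,1,0,0,0,0,0)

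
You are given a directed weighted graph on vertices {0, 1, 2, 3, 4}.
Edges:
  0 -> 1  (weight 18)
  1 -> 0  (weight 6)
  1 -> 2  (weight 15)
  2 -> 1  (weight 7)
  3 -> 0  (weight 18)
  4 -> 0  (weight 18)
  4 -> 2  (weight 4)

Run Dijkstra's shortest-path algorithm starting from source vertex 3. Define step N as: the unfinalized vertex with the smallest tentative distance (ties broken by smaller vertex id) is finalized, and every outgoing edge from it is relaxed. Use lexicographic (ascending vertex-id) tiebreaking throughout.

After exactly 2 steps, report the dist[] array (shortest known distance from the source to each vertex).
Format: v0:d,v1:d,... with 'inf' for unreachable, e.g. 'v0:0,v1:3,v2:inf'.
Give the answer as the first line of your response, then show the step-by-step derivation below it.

v0:18,v1:36,v2:inf,v3:0,v4:inf

step 1: dist = v0:18,v1:inf,v2:inf,v3:0,v4:inf
step 2: dist = v0:18,v1:36,v2:inf,v3:0,v4:inf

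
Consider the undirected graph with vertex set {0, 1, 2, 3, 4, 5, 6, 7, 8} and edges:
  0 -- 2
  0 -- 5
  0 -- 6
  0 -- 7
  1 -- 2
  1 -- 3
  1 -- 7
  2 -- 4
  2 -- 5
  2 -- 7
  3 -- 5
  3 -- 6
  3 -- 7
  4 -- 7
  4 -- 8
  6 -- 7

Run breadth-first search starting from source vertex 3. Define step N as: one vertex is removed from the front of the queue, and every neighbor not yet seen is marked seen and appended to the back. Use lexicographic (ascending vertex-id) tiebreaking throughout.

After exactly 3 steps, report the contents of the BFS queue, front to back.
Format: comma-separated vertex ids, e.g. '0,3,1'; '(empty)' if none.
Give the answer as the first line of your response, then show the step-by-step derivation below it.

6,7,2,0

step 1: dequeue 3; queue=[1,5,6,7]; order=3
step 2: dequeue 1; queue=[5,6,7,2]; order=3,1
step 3: dequeue 5; queue=[6,7,2,0]; order=3,1,5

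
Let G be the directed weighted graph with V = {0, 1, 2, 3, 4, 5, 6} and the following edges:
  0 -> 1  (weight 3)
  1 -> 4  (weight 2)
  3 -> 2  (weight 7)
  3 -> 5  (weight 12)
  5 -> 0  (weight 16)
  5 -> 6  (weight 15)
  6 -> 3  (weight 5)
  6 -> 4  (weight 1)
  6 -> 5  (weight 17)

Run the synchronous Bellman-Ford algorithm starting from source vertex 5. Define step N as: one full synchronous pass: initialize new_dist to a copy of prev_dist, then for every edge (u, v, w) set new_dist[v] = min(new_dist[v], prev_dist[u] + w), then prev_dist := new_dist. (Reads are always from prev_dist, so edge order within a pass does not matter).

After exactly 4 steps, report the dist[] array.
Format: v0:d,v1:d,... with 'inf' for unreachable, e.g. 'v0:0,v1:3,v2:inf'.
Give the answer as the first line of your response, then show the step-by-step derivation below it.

v0:16,v1:19,v2:27,v3:20,v4:16,v5:0,v6:15

step 1: dist = v0:16,v1:inf,v2:inf,v3:inf,v4:inf,v5:0,v6:15
step 2: dist = v0:16,v1:19,v2:inf,v3:20,v4:16,v5:0,v6:15
step 3: dist = v0:16,v1:19,v2:27,v3:20,v4:16,v5:0,v6:15
step 4: dist = v0:16,v1:19,v2:27,v3:20,v4:16,v5:0,v6:15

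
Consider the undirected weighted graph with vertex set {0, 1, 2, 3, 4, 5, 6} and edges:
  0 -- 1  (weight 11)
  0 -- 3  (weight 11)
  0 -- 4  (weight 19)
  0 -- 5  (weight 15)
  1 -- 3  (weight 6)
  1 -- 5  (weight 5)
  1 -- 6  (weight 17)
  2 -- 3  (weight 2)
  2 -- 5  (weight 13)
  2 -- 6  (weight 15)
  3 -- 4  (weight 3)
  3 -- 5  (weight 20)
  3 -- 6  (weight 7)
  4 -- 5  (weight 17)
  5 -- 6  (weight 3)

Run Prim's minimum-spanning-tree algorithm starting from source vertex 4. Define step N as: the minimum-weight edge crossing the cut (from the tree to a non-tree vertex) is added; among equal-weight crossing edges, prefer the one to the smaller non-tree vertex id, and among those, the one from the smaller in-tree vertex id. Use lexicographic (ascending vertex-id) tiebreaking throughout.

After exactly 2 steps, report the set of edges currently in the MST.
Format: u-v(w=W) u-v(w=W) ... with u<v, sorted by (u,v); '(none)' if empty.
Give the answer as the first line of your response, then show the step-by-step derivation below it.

2-3(w=2) 3-4(w=3)

step 1: add edge 3-4 (w=3); MST = {3-4(w=3)}
step 2: add edge 2-3 (w=2); MST = {2-3(w=2) 3-4(w=3)}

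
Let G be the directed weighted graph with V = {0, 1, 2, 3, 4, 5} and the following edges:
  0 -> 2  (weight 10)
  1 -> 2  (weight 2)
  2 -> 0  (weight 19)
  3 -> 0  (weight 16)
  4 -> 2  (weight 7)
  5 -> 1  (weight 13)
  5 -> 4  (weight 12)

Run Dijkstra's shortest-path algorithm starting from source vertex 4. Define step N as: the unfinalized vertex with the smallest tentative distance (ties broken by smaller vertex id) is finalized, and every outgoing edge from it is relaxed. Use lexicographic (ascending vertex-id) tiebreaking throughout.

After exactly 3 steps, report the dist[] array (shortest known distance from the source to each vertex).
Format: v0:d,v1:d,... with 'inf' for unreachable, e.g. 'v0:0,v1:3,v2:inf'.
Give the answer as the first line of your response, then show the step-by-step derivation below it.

v0:26,v1:inf,v2:7,v3:inf,v4:0,v5:inf

step 1: dist = v0:inf,v1:inf,v2:7,v3:inf,v4:0,v5:inf
step 2: dist = v0:26,v1:inf,v2:7,v3:inf,v4:0,v5:inf
step 3: dist = v0:26,v1:inf,v2:7,v3:inf,v4:0,v5:inf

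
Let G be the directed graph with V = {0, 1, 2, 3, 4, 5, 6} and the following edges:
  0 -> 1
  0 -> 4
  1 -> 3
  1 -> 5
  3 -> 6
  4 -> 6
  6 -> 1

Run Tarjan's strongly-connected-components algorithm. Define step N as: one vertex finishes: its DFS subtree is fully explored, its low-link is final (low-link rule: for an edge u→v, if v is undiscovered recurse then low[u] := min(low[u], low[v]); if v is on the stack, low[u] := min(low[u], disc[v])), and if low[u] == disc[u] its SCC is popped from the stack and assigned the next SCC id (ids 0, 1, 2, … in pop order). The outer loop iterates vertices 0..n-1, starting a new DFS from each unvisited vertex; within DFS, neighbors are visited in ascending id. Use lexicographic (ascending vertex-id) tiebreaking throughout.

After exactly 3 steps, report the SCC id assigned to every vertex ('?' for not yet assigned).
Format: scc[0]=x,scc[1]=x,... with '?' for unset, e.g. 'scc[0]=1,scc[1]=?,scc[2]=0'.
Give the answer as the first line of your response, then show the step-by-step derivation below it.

scc[0]=?,scc[1]=?,scc[2]=?,scc[3]=?,scc[4]=?,scc[5]=0,scc[6]=?

step 1: low=(low[0]=0,low[1]=1,low[2]=?,low[3]=2,low[4]=?,low[5]=?,low[6]=1); scc=(scc[0]=?,scc[1]=?,scc[2]=?,scc[3]=?,scc[4]=?,scc[5]=?,scc[6]=?)
step 2: low=(low[0]=0,low[1]=1,low[2]=?,low[3]=1,low[4]=?,low[5]=?,low[6]=1); scc=(scc[0]=?,scc[1]=?,scc[2]=?,scc[3]=?,scc[4]=?,scc[5]=?,scc[6]=?)
step 3: low=(low[0]=0,low[1]=1,low[2]=?,low[3]=1,low[4]=?,low[5]=4,low[6]=1); scc=(scc[0]=?,scc[1]=?,scc[2]=?,scc[3]=?,scc[4]=?,scc[5]=0,scc[6]=?)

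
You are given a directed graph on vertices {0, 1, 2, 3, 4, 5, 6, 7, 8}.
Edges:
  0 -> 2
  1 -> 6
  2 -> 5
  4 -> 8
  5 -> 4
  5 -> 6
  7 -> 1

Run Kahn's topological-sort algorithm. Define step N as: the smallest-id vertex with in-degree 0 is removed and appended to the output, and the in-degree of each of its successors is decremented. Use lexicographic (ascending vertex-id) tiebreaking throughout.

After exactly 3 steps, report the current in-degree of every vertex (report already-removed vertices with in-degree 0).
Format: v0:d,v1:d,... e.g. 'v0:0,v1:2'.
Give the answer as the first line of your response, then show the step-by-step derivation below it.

v0:0,v1:1,v2:0,v3:0,v4:1,v5:0,v6:2,v7:0,v8:1

step 1: output 0; order=[0]; indeg=(0,1,0,0,1,1,2,0,1)
step 2: output 2; order=[0,2]; indeg=(0,1,0,0,1,0,2,0,1)
step 3: output 3; order=[0,2,3]; indeg=(0,1,0,0,1,0,2,0,1)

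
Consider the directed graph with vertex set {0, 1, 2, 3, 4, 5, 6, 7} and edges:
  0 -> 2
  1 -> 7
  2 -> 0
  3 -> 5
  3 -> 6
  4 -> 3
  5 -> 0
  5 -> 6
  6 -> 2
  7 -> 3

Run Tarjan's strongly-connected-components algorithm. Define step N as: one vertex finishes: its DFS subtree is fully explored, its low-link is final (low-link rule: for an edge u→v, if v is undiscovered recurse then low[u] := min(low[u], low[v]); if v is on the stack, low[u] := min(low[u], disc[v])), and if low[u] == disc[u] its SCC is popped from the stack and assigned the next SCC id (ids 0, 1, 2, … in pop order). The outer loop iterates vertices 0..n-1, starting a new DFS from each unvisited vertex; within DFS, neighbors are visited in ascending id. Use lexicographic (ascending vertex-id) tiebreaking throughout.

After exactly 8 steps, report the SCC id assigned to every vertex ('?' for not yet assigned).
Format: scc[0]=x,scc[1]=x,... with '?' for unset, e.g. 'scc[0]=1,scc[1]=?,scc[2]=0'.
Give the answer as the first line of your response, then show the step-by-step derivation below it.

scc[0]=0,scc[1]=5,scc[2]=0,scc[3]=3,scc[4]=6,scc[5]=2,scc[6]=1,scc[7]=4

step 1: low=(low[0]=0,low[1]=?,low[2]=0,low[3]=?,low[4]=?,low[5]=?,low[6]=?,low[7]=?); scc=(scc[0]=?,scc[1]=?,scc[2]=?,scc[3]=?,scc[4]=?,scc[5]=?,scc[6]=?,scc[7]=?)
step 2: low=(low[0]=0,low[1]=?,low[2]=0,low[3]=?,low[4]=?,low[5]=?,low[6]=?,low[7]=?); scc=(scc[0]=0,scc[1]=?,scc[2]=0,scc[3]=?,scc[4]=?,scc[5]=?,scc[6]=?,scc[7]=?)
step 3: low=(low[0]=0,low[1]=2,low[2]=0,low[3]=4,low[4]=?,low[5]=5,low[6]=6,low[7]=3); scc=(scc[0]=0,scc[1]=?,scc[2]=0,scc[3]=?,scc[4]=?,scc[5]=?,scc[6]=1,scc[7]=?)
step 4: low=(low[0]=0,low[1]=2,low[2]=0,low[3]=4,low[4]=?,low[5]=5,low[6]=6,low[7]=3); scc=(scc[0]=0,scc[1]=?,scc[2]=0,scc[3]=?,scc[4]=?,scc[5]=2,scc[6]=1,scc[7]=?)
step 5: low=(low[0]=0,low[1]=2,low[2]=0,low[3]=4,low[4]=?,low[5]=5,low[6]=6,low[7]=3); scc=(scc[0]=0,scc[1]=?,scc[2]=0,scc[3]=3,scc[4]=?,scc[5]=2,scc[6]=1,scc[7]=?)
step 6: low=(low[0]=0,low[1]=2,low[2]=0,low[3]=4,low[4]=?,low[5]=5,low[6]=6,low[7]=3); scc=(scc[0]=0,scc[1]=?,scc[2]=0,scc[3]=3,scc[4]=?,scc[5]=2,scc[6]=1,scc[7]=4)
step 7: low=(low[0]=0,low[1]=2,low[2]=0,low[3]=4,low[4]=?,low[5]=5,low[6]=6,low[7]=3); scc=(scc[0]=0,scc[1]=5,scc[2]=0,scc[3]=3,scc[4]=?,scc[5]=2,scc[6]=1,scc[7]=4)
step 8: low=(low[0]=0,low[1]=2,low[2]=0,low[3]=4,low[4]=7,low[5]=5,low[6]=6,low[7]=3); scc=(scc[0]=0,scc[1]=5,scc[2]=0,scc[3]=3,scc[4]=6,scc[5]=2,scc[6]=1,scc[7]=4)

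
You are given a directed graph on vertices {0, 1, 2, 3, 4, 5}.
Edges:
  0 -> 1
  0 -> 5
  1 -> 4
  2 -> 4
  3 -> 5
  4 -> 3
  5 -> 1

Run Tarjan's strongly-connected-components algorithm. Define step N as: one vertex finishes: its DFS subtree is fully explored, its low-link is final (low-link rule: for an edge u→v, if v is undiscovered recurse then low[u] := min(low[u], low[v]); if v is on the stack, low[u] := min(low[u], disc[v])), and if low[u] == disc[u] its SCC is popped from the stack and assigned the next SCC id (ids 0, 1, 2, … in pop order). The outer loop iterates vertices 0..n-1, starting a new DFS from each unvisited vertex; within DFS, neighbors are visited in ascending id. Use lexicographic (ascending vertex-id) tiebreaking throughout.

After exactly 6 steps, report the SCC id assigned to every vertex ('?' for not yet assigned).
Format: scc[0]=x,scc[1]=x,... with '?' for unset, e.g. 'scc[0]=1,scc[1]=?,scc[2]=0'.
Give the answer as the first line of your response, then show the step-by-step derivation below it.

scc[0]=1,scc[1]=0,scc[2]=2,scc[3]=0,scc[4]=0,scc[5]=0

step 1: low=(low[0]=0,low[1]=1,low[2]=?,low[3]=3,low[4]=2,low[5]=1); scc=(scc[0]=?,scc[1]=?,scc[2]=?,scc[3]=?,scc[4]=?,scc[5]=?)
step 2: low=(low[0]=0,low[1]=1,low[2]=?,low[3]=1,low[4]=2,low[5]=1); scc=(scc[0]=?,scc[1]=?,scc[2]=?,scc[3]=?,scc[4]=?,scc[5]=?)
step 3: low=(low[0]=0,low[1]=1,low[2]=?,low[3]=1,low[4]=1,low[5]=1); scc=(scc[0]=?,scc[1]=?,scc[2]=?,scc[3]=?,scc[4]=?,scc[5]=?)
step 4: low=(low[0]=0,low[1]=1,low[2]=?,low[3]=1,low[4]=1,low[5]=1); scc=(scc[0]=?,scc[1]=0,scc[2]=?,scc[3]=0,scc[4]=0,scc[5]=0)
step 5: low=(low[0]=0,low[1]=1,low[2]=?,low[3]=1,low[4]=1,low[5]=1); scc=(scc[0]=1,scc[1]=0,scc[2]=?,scc[3]=0,scc[4]=0,scc[5]=0)
step 6: low=(low[0]=0,low[1]=1,low[2]=5,low[3]=1,low[4]=1,low[5]=1); scc=(scc[0]=1,scc[1]=0,scc[2]=2,scc[3]=0,scc[4]=0,scc[5]=0)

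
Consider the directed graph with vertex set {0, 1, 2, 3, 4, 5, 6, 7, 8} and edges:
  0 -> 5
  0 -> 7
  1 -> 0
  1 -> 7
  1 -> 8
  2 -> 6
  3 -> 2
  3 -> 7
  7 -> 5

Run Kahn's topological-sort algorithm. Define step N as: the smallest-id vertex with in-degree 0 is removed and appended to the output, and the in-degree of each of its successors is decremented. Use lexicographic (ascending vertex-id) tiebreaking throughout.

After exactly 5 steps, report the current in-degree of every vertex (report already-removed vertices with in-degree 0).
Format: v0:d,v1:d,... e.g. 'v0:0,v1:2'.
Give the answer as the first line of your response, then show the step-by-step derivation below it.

v0:0,v1:0,v2:0,v3:0,v4:0,v5:1,v6:0,v7:0,v8:0

step 1: output 1; order=[1]; indeg=(0,0,1,0,0,2,1,2,0)
step 2: output 0; order=[1,0]; indeg=(0,0,1,0,0,1,1,1,0)
step 3: output 3; order=[1,0,3]; indeg=(0,0,0,0,0,1,1,0,0)
step 4: output 2; order=[1,0,3,2]; indeg=(0,0,0,0,0,1,0,0,0)
step 5: output 4; order=[1,0,3,2,4]; indeg=(0,0,0,0,0,1,0,0,0)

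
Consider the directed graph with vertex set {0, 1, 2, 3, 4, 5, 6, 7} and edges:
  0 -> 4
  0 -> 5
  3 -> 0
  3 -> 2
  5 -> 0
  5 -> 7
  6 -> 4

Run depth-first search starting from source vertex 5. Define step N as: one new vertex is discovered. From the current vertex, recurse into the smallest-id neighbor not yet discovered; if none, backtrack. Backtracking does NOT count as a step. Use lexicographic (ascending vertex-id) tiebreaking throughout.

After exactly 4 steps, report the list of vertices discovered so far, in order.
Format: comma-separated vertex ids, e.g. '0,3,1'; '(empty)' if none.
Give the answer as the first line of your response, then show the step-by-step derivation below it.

5,0,4,7

step 1: discover 5; path=5; order=5
step 2: discover 0; path=5>0; order=5,0
step 3: discover 4; path=5>0>4; order=5,0,4
step 4: discover 7; path=5>7; order=5,0,4,7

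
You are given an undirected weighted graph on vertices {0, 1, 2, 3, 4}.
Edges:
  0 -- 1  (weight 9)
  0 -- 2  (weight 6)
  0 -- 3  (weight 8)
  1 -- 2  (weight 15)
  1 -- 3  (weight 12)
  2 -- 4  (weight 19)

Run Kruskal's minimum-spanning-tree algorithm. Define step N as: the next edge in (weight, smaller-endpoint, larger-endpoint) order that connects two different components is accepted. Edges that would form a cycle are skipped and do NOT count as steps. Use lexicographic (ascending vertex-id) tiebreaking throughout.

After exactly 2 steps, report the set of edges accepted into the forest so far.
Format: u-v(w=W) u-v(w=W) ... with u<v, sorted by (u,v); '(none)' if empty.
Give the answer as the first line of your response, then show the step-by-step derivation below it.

0-2(w=6) 0-3(w=8)

step 1: add edge 0-2 (w=6); MST = {0-2(w=6)}
step 2: add edge 0-3 (w=8); MST = {0-2(w=6) 0-3(w=8)}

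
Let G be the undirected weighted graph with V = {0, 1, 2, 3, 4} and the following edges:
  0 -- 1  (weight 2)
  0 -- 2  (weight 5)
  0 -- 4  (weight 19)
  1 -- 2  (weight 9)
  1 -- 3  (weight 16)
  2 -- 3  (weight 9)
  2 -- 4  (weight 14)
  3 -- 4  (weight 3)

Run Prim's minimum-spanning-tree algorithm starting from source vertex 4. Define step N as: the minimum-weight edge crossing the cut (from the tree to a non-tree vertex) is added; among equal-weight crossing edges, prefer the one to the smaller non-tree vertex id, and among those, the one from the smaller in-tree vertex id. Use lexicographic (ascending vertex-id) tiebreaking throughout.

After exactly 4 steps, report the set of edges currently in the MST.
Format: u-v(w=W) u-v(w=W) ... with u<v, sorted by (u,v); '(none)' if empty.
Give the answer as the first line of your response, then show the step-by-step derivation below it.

0-1(w=2) 0-2(w=5) 2-3(w=9) 3-4(w=3)

step 1: add edge 3-4 (w=3); MST = {3-4(w=3)}
step 2: add edge 2-3 (w=9); MST = {2-3(w=9) 3-4(w=3)}
step 3: add edge 0-2 (w=5); MST = {0-2(w=5) 2-3(w=9) 3-4(w=3)}
step 4: add edge 0-1 (w=2); MST = {0-1(w=2) 0-2(w=5) 2-3(w=9) 3-4(w=3)}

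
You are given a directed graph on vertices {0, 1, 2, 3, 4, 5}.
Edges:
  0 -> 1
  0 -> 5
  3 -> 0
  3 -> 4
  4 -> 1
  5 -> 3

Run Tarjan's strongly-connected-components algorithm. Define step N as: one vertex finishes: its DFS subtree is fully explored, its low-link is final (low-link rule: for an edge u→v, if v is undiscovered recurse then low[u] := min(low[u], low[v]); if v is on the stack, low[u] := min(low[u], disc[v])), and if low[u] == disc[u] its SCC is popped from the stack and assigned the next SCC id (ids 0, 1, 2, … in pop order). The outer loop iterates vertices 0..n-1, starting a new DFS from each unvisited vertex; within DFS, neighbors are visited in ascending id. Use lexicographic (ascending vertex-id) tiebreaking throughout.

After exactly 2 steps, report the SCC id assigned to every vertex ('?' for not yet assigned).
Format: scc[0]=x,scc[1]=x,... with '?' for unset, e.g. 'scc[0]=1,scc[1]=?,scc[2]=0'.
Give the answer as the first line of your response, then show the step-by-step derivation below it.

scc[0]=?,scc[1]=0,scc[2]=?,scc[3]=?,scc[4]=1,scc[5]=?

step 1: low=(low[0]=0,low[1]=1,low[2]=?,low[3]=?,low[4]=?,low[5]=?); scc=(scc[0]=?,scc[1]=0,scc[2]=?,scc[3]=?,scc[4]=?,scc[5]=?)
step 2: low=(low[0]=0,low[1]=1,low[2]=?,low[3]=0,low[4]=4,low[5]=2); scc=(scc[0]=?,scc[1]=0,scc[2]=?,scc[3]=?,scc[4]=1,scc[5]=?)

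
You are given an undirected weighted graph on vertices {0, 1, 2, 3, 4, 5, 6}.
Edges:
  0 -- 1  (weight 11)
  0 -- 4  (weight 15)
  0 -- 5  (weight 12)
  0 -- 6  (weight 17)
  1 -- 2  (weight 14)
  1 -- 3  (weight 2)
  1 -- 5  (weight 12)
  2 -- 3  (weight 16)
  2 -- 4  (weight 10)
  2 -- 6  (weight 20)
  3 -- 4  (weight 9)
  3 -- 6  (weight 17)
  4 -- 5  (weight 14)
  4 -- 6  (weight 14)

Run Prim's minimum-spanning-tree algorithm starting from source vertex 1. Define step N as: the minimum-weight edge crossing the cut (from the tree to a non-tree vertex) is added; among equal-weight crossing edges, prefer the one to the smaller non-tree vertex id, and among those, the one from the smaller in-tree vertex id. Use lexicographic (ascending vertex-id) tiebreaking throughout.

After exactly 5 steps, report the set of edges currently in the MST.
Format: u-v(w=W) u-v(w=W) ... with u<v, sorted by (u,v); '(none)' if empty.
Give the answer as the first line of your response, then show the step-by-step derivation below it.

0-1(w=11) 0-5(w=12) 1-3(w=2) 2-4(w=10) 3-4(w=9)

step 1: add edge 1-3 (w=2); MST = {1-3(w=2)}
step 2: add edge 3-4 (w=9); MST = {1-3(w=2) 3-4(w=9)}
step 3: add edge 2-4 (w=10); MST = {1-3(w=2) 2-4(w=10) 3-4(w=9)}
step 4: add edge 0-1 (w=11); MST = {0-1(w=11) 1-3(w=2) 2-4(w=10) 3-4(w=9)}
step 5: add edge 0-5 (w=12); MST = {0-1(w=11) 0-5(w=12) 1-3(w=2) 2-4(w=10) 3-4(w=9)}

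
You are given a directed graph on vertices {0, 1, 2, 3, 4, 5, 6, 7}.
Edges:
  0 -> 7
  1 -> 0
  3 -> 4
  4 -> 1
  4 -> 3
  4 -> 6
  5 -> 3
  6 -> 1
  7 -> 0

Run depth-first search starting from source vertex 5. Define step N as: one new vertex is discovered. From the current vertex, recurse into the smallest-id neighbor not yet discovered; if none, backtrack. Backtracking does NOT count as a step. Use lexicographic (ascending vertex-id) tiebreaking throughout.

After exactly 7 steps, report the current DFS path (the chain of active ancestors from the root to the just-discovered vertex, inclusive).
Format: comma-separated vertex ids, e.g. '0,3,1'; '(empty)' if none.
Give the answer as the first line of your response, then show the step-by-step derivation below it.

5,3,4,6

step 1: discover 5; path=5; order=5
step 2: discover 3; path=5>3; order=5,3
step 3: discover 4; path=5>3>4; order=5,3,4
step 4: discover 1; path=5>3>4>1; order=5,3,4,1
step 5: discover 0; path=5>3>4>1>0; order=5,3,4,1,0
step 6: discover 7; path=5>3>4>1>0>7; order=5,3,4,1,0,7
step 7: discover 6; path=5>3>4>6; order=5,3,4,1,0,7,6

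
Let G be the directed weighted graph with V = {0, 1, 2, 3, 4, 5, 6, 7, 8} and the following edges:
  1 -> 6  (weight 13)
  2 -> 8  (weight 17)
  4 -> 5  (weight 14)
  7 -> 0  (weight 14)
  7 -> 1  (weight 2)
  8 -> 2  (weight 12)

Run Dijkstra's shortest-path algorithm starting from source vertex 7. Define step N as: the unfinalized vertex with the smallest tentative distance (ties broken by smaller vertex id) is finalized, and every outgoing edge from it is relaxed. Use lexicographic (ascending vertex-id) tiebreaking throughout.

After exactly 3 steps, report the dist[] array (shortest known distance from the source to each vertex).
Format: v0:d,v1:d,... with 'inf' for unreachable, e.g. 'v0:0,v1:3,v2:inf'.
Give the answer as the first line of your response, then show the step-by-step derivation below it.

v0:14,v1:2,v2:inf,v3:inf,v4:inf,v5:inf,v6:15,v7:0,v8:inf

step 1: dist = v0:14,v1:2,v2:inf,v3:inf,v4:inf,v5:inf,v6:inf,v7:0,v8:inf
step 2: dist = v0:14,v1:2,v2:inf,v3:inf,v4:inf,v5:inf,v6:15,v7:0,v8:inf
step 3: dist = v0:14,v1:2,v2:inf,v3:inf,v4:inf,v5:inf,v6:15,v7:0,v8:inf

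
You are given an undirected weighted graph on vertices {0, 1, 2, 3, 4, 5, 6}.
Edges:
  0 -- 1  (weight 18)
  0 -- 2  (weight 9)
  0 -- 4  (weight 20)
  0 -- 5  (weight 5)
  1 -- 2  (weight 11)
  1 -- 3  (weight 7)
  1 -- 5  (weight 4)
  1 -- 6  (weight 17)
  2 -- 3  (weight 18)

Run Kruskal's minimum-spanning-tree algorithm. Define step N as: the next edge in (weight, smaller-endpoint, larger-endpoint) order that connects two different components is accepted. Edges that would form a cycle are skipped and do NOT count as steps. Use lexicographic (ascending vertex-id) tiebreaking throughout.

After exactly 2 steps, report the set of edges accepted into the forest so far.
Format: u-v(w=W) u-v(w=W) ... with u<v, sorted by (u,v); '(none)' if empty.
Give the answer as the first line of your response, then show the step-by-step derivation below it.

0-5(w=5) 1-5(w=4)

step 1: add edge 1-5 (w=4); MST = {1-5(w=4)}
step 2: add edge 0-5 (w=5); MST = {0-5(w=5) 1-5(w=4)}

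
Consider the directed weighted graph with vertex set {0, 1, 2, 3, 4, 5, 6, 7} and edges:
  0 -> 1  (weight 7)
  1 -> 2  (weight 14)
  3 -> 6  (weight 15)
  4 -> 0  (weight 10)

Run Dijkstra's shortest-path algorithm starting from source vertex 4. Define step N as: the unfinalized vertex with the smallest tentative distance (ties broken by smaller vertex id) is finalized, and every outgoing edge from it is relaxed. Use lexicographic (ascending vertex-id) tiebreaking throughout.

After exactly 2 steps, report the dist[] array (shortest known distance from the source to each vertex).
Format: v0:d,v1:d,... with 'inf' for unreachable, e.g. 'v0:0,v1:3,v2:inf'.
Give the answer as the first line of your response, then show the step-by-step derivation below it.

v0:10,v1:17,v2:inf,v3:inf,v4:0,v5:inf,v6:inf,v7:inf

step 1: dist = v0:10,v1:inf,v2:inf,v3:inf,v4:0,v5:inf,v6:inf,v7:inf
step 2: dist = v0:10,v1:17,v2:inf,v3:inf,v4:0,v5:inf,v6:inf,v7:inf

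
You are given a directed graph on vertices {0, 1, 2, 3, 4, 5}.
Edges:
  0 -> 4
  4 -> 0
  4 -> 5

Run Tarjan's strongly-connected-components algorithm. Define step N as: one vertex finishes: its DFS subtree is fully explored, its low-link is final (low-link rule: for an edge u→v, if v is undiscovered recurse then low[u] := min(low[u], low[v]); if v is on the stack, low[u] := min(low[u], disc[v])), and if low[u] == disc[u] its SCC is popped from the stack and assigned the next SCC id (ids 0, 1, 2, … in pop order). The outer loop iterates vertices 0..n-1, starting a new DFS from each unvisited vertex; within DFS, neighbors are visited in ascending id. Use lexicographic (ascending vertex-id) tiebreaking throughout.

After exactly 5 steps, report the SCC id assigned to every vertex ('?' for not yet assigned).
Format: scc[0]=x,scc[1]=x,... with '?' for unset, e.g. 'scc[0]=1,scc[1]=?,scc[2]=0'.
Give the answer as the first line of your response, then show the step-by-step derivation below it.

scc[0]=1,scc[1]=2,scc[2]=3,scc[3]=?,scc[4]=1,scc[5]=0

step 1: low=(low[0]=0,low[1]=?,low[2]=?,low[3]=?,low[4]=0,low[5]=2); scc=(scc[0]=?,scc[1]=?,scc[2]=?,scc[3]=?,scc[4]=?,scc[5]=0)
step 2: low=(low[0]=0,low[1]=?,low[2]=?,low[3]=?,low[4]=0,low[5]=2); scc=(scc[0]=?,scc[1]=?,scc[2]=?,scc[3]=?,scc[4]=?,scc[5]=0)
step 3: low=(low[0]=0,low[1]=?,low[2]=?,low[3]=?,low[4]=0,low[5]=2); scc=(scc[0]=1,scc[1]=?,scc[2]=?,scc[3]=?,scc[4]=1,scc[5]=0)
step 4: low=(low[0]=0,low[1]=3,low[2]=?,low[3]=?,low[4]=0,low[5]=2); scc=(scc[0]=1,scc[1]=2,scc[2]=?,scc[3]=?,scc[4]=1,scc[5]=0)
step 5: low=(low[0]=0,low[1]=3,low[2]=4,low[3]=?,low[4]=0,low[5]=2); scc=(scc[0]=1,scc[1]=2,scc[2]=3,scc[3]=?,scc[4]=1,scc[5]=0)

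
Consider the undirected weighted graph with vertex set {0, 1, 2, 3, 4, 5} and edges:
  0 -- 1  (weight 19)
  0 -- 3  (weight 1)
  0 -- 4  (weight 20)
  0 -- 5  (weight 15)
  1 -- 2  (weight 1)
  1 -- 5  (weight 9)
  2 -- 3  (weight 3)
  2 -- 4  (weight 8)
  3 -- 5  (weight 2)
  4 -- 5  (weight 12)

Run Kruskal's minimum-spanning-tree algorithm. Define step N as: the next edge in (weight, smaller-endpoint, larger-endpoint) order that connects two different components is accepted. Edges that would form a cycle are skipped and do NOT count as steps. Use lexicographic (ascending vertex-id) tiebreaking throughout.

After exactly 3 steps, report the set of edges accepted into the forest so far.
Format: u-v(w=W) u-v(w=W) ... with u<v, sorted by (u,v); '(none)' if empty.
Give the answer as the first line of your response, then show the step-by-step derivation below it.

0-3(w=1) 1-2(w=1) 3-5(w=2)

step 1: add edge 0-3 (w=1); MST = {0-3(w=1)}
step 2: add edge 1-2 (w=1); MST = {0-3(w=1) 1-2(w=1)}
step 3: add edge 3-5 (w=2); MST = {0-3(w=1) 1-2(w=1) 3-5(w=2)}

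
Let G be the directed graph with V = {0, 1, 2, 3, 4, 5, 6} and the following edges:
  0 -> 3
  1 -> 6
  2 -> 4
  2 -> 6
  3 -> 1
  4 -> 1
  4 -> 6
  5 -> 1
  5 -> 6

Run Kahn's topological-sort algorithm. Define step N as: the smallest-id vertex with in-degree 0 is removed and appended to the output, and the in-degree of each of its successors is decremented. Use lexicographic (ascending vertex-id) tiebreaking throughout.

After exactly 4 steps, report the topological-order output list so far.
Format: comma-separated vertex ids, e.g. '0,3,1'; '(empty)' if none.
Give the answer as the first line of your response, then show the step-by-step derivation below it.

0,2,3,4

step 1: output 0; order=[0]; indeg=(0,3,0,0,1,0,4)
step 2: output 2; order=[0,2]; indeg=(0,3,0,0,0,0,3)
step 3: output 3; order=[0,2,3]; indeg=(0,2,0,0,0,0,3)
step 4: output 4; order=[0,2,3,4]; indeg=(0,1,0,0,0,0,2)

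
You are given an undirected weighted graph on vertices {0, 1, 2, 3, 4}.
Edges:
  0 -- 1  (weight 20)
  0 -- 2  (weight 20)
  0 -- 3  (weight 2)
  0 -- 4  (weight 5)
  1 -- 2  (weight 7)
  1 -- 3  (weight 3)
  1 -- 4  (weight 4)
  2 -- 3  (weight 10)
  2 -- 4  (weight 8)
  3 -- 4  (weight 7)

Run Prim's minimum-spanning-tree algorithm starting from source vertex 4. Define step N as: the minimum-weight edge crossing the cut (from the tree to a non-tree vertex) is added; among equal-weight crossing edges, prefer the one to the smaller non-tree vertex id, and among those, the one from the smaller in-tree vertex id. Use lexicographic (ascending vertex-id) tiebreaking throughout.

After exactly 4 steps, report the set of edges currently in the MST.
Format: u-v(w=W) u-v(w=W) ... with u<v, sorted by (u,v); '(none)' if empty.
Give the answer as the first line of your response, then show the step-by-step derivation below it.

0-3(w=2) 1-2(w=7) 1-3(w=3) 1-4(w=4)

step 1: add edge 1-4 (w=4); MST = {1-4(w=4)}
step 2: add edge 1-3 (w=3); MST = {1-3(w=3) 1-4(w=4)}
step 3: add edge 0-3 (w=2); MST = {0-3(w=2) 1-3(w=3) 1-4(w=4)}
step 4: add edge 1-2 (w=7); MST = {0-3(w=2) 1-2(w=7) 1-3(w=3) 1-4(w=4)}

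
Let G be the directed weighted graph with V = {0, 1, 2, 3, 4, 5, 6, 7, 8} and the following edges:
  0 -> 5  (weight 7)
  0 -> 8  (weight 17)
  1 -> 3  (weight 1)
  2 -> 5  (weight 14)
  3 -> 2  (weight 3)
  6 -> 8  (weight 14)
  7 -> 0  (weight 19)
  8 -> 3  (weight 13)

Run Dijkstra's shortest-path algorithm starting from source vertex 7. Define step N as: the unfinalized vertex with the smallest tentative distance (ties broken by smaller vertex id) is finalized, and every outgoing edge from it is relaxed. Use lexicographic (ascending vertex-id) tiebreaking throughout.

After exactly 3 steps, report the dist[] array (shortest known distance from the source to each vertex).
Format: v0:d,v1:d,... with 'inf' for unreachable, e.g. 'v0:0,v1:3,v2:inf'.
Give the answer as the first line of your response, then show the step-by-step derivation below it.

v0:19,v1:inf,v2:inf,v3:inf,v4:inf,v5:26,v6:inf,v7:0,v8:36

step 1: dist = v0:19,v1:inf,v2:inf,v3:inf,v4:inf,v5:inf,v6:inf,v7:0,v8:inf
step 2: dist = v0:19,v1:inf,v2:inf,v3:inf,v4:inf,v5:26,v6:inf,v7:0,v8:36
step 3: dist = v0:19,v1:inf,v2:inf,v3:inf,v4:inf,v5:26,v6:inf,v7:0,v8:36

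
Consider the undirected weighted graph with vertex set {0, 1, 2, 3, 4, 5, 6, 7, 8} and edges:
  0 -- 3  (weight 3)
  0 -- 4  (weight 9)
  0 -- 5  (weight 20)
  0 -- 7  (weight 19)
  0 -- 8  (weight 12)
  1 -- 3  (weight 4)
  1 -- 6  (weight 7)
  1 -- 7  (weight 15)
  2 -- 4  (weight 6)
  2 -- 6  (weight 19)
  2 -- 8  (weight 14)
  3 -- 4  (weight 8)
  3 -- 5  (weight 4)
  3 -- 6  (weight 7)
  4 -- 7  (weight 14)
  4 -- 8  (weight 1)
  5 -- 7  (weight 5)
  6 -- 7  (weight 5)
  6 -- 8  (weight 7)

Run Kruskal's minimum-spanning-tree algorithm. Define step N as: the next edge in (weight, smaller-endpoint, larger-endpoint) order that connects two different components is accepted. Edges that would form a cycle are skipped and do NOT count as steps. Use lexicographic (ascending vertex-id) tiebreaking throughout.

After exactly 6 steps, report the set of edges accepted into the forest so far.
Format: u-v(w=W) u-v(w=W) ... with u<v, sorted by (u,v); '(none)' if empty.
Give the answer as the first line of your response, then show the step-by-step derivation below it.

0-3(w=3) 1-3(w=4) 3-5(w=4) 4-8(w=1) 5-7(w=5) 6-7(w=5)

step 1: add edge 4-8 (w=1); MST = {4-8(w=1)}
step 2: add edge 0-3 (w=3); MST = {0-3(w=3) 4-8(w=1)}
step 3: add edge 1-3 (w=4); MST = {0-3(w=3) 1-3(w=4) 4-8(w=1)}
step 4: add edge 3-5 (w=4); MST = {0-3(w=3) 1-3(w=4) 3-5(w=4) 4-8(w=1)}
step 5: add edge 5-7 (w=5); MST = {0-3(w=3) 1-3(w=4) 3-5(w=4) 4-8(w=1) 5-7(w=5)}
step 6: add edge 6-7 (w=5); MST = {0-3(w=3) 1-3(w=4) 3-5(w=4) 4-8(w=1) 5-7(w=5) 6-7(w=5)}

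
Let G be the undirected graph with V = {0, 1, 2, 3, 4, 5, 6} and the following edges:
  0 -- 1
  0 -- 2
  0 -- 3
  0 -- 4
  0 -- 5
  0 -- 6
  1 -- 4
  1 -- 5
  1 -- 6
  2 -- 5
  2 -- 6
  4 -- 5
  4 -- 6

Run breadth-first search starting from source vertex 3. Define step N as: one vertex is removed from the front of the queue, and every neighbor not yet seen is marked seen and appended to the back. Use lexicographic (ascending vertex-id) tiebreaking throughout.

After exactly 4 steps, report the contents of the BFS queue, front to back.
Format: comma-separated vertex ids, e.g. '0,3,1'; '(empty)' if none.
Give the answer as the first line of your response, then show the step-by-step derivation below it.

4,5,6

step 1: dequeue 3; queue=[0]; order=3
step 2: dequeue 0; queue=[1,2,4,5,6]; order=3,0
step 3: dequeue 1; queue=[2,4,5,6]; order=3,0,1
step 4: dequeue 2; queue=[4,5,6]; order=3,0,1,2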